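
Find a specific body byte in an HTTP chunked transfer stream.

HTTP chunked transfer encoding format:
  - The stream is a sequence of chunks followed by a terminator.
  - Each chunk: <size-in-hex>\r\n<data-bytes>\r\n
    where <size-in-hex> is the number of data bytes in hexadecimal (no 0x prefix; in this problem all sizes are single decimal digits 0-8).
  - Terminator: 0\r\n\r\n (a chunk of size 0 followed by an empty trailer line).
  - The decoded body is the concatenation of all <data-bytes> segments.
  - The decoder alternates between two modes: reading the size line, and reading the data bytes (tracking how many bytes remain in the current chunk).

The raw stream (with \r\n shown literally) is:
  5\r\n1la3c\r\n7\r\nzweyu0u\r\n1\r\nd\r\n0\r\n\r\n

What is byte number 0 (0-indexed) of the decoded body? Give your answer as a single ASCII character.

Answer: 1

Derivation:
Chunk 1: stream[0..1]='5' size=0x5=5, data at stream[3..8]='1la3c' -> body[0..5], body so far='1la3c'
Chunk 2: stream[10..11]='7' size=0x7=7, data at stream[13..20]='zweyu0u' -> body[5..12], body so far='1la3czweyu0u'
Chunk 3: stream[22..23]='1' size=0x1=1, data at stream[25..26]='d' -> body[12..13], body so far='1la3czweyu0ud'
Chunk 4: stream[28..29]='0' size=0 (terminator). Final body='1la3czweyu0ud' (13 bytes)
Body byte 0 = '1'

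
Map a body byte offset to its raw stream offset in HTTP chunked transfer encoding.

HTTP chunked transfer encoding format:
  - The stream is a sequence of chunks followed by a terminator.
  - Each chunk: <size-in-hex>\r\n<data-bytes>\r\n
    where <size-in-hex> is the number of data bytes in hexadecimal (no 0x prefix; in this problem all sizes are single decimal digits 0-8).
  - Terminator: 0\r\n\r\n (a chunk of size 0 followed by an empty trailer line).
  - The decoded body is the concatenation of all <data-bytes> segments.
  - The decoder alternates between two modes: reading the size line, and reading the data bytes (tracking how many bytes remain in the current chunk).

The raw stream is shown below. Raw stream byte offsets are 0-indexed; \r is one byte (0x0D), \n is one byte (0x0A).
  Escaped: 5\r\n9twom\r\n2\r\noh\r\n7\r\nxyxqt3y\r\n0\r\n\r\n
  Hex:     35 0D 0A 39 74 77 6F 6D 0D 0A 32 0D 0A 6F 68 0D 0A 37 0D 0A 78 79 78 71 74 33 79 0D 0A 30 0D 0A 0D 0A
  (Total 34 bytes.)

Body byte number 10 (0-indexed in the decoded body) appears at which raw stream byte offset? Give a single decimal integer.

Answer: 23

Derivation:
Chunk 1: stream[0..1]='5' size=0x5=5, data at stream[3..8]='9twom' -> body[0..5], body so far='9twom'
Chunk 2: stream[10..11]='2' size=0x2=2, data at stream[13..15]='oh' -> body[5..7], body so far='9twomoh'
Chunk 3: stream[17..18]='7' size=0x7=7, data at stream[20..27]='xyxqt3y' -> body[7..14], body so far='9twomohxyxqt3y'
Chunk 4: stream[29..30]='0' size=0 (terminator). Final body='9twomohxyxqt3y' (14 bytes)
Body byte 10 at stream offset 23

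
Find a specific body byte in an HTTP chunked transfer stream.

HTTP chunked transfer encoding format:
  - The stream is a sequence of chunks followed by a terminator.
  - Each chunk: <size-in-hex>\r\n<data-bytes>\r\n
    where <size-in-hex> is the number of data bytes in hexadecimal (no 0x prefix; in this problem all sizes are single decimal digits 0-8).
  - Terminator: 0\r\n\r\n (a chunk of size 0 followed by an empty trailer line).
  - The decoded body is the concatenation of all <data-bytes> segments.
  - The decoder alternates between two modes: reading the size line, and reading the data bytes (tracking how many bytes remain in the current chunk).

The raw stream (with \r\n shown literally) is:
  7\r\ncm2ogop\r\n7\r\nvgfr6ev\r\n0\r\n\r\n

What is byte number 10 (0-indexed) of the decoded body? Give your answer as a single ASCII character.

Chunk 1: stream[0..1]='7' size=0x7=7, data at stream[3..10]='cm2ogop' -> body[0..7], body so far='cm2ogop'
Chunk 2: stream[12..13]='7' size=0x7=7, data at stream[15..22]='vgfr6ev' -> body[7..14], body so far='cm2ogopvgfr6ev'
Chunk 3: stream[24..25]='0' size=0 (terminator). Final body='cm2ogopvgfr6ev' (14 bytes)
Body byte 10 = 'r'

Answer: r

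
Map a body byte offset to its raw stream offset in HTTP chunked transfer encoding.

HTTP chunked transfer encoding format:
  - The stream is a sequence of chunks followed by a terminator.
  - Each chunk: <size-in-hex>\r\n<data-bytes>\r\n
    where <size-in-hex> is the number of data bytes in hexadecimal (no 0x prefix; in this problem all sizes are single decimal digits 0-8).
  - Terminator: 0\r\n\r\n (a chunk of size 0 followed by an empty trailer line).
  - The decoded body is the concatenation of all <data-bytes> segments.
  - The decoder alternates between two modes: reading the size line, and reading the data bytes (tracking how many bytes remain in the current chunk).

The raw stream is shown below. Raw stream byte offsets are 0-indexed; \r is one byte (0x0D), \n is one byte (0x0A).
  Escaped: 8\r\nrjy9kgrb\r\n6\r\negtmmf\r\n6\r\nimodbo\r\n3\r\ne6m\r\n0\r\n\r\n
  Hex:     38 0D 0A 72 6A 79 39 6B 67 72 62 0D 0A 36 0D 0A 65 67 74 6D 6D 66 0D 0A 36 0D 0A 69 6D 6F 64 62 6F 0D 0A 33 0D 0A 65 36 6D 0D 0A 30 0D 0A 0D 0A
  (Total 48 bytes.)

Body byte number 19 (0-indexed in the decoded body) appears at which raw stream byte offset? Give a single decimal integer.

Chunk 1: stream[0..1]='8' size=0x8=8, data at stream[3..11]='rjy9kgrb' -> body[0..8], body so far='rjy9kgrb'
Chunk 2: stream[13..14]='6' size=0x6=6, data at stream[16..22]='egtmmf' -> body[8..14], body so far='rjy9kgrbegtmmf'
Chunk 3: stream[24..25]='6' size=0x6=6, data at stream[27..33]='imodbo' -> body[14..20], body so far='rjy9kgrbegtmmfimodbo'
Chunk 4: stream[35..36]='3' size=0x3=3, data at stream[38..41]='e6m' -> body[20..23], body so far='rjy9kgrbegtmmfimodboe6m'
Chunk 5: stream[43..44]='0' size=0 (terminator). Final body='rjy9kgrbegtmmfimodboe6m' (23 bytes)
Body byte 19 at stream offset 32

Answer: 32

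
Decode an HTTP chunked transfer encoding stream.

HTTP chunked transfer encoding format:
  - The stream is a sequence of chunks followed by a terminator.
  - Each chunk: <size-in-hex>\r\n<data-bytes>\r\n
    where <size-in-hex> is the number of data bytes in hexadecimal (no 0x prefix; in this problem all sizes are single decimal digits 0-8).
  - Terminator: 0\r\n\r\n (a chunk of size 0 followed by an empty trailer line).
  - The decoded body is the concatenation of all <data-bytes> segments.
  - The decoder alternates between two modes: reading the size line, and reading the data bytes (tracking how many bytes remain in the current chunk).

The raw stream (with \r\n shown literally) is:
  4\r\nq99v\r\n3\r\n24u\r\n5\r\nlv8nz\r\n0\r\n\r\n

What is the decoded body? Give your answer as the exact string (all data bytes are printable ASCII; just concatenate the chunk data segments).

Chunk 1: stream[0..1]='4' size=0x4=4, data at stream[3..7]='q99v' -> body[0..4], body so far='q99v'
Chunk 2: stream[9..10]='3' size=0x3=3, data at stream[12..15]='24u' -> body[4..7], body so far='q99v24u'
Chunk 3: stream[17..18]='5' size=0x5=5, data at stream[20..25]='lv8nz' -> body[7..12], body so far='q99v24ulv8nz'
Chunk 4: stream[27..28]='0' size=0 (terminator). Final body='q99v24ulv8nz' (12 bytes)

Answer: q99v24ulv8nz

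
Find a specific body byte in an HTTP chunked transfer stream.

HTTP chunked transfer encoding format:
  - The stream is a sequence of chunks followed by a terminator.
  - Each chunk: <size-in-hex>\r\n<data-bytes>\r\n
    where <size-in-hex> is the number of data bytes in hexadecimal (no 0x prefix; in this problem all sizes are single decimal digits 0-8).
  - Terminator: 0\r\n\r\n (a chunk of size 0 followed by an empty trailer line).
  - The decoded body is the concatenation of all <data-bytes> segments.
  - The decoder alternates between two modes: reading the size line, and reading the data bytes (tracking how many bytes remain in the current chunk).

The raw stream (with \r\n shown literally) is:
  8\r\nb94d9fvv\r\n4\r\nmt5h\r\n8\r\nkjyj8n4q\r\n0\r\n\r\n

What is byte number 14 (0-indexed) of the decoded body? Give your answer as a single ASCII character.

Answer: y

Derivation:
Chunk 1: stream[0..1]='8' size=0x8=8, data at stream[3..11]='b94d9fvv' -> body[0..8], body so far='b94d9fvv'
Chunk 2: stream[13..14]='4' size=0x4=4, data at stream[16..20]='mt5h' -> body[8..12], body so far='b94d9fvvmt5h'
Chunk 3: stream[22..23]='8' size=0x8=8, data at stream[25..33]='kjyj8n4q' -> body[12..20], body so far='b94d9fvvmt5hkjyj8n4q'
Chunk 4: stream[35..36]='0' size=0 (terminator). Final body='b94d9fvvmt5hkjyj8n4q' (20 bytes)
Body byte 14 = 'y'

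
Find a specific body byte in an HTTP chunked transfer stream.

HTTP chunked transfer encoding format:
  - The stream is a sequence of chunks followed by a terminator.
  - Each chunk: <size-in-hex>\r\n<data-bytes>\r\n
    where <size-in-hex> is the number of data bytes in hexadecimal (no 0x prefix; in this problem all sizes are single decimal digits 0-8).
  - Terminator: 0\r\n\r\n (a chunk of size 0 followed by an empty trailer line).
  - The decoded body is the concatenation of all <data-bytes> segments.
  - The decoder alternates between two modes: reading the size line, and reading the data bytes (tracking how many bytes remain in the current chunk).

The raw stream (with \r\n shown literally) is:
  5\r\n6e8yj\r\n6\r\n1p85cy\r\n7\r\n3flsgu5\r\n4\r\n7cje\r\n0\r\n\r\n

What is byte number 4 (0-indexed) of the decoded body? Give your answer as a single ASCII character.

Answer: j

Derivation:
Chunk 1: stream[0..1]='5' size=0x5=5, data at stream[3..8]='6e8yj' -> body[0..5], body so far='6e8yj'
Chunk 2: stream[10..11]='6' size=0x6=6, data at stream[13..19]='1p85cy' -> body[5..11], body so far='6e8yj1p85cy'
Chunk 3: stream[21..22]='7' size=0x7=7, data at stream[24..31]='3flsgu5' -> body[11..18], body so far='6e8yj1p85cy3flsgu5'
Chunk 4: stream[33..34]='4' size=0x4=4, data at stream[36..40]='7cje' -> body[18..22], body so far='6e8yj1p85cy3flsgu57cje'
Chunk 5: stream[42..43]='0' size=0 (terminator). Final body='6e8yj1p85cy3flsgu57cje' (22 bytes)
Body byte 4 = 'j'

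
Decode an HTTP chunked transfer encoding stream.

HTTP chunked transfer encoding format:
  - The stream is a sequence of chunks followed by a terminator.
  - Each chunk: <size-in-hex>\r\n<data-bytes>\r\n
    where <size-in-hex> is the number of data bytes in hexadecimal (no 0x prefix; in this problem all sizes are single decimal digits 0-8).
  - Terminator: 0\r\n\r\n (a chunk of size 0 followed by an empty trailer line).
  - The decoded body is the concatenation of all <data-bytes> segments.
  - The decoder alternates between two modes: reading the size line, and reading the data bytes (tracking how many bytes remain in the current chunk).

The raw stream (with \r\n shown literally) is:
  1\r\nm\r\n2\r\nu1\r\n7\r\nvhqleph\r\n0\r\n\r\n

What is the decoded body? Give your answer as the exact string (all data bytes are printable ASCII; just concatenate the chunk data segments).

Answer: mu1vhqleph

Derivation:
Chunk 1: stream[0..1]='1' size=0x1=1, data at stream[3..4]='m' -> body[0..1], body so far='m'
Chunk 2: stream[6..7]='2' size=0x2=2, data at stream[9..11]='u1' -> body[1..3], body so far='mu1'
Chunk 3: stream[13..14]='7' size=0x7=7, data at stream[16..23]='vhqleph' -> body[3..10], body so far='mu1vhqleph'
Chunk 4: stream[25..26]='0' size=0 (terminator). Final body='mu1vhqleph' (10 bytes)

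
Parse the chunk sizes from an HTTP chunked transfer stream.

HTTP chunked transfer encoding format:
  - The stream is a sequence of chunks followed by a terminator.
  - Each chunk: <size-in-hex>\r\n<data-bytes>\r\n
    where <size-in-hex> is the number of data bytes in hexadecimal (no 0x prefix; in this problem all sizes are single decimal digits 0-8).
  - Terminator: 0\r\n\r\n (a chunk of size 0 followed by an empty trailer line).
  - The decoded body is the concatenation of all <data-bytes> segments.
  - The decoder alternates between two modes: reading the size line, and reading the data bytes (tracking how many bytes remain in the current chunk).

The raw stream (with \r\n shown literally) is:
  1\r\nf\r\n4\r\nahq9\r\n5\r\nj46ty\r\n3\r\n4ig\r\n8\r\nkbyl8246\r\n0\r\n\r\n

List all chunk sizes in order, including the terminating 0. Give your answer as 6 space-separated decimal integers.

Chunk 1: stream[0..1]='1' size=0x1=1, data at stream[3..4]='f' -> body[0..1], body so far='f'
Chunk 2: stream[6..7]='4' size=0x4=4, data at stream[9..13]='ahq9' -> body[1..5], body so far='fahq9'
Chunk 3: stream[15..16]='5' size=0x5=5, data at stream[18..23]='j46ty' -> body[5..10], body so far='fahq9j46ty'
Chunk 4: stream[25..26]='3' size=0x3=3, data at stream[28..31]='4ig' -> body[10..13], body so far='fahq9j46ty4ig'
Chunk 5: stream[33..34]='8' size=0x8=8, data at stream[36..44]='kbyl8246' -> body[13..21], body so far='fahq9j46ty4igkbyl8246'
Chunk 6: stream[46..47]='0' size=0 (terminator). Final body='fahq9j46ty4igkbyl8246' (21 bytes)

Answer: 1 4 5 3 8 0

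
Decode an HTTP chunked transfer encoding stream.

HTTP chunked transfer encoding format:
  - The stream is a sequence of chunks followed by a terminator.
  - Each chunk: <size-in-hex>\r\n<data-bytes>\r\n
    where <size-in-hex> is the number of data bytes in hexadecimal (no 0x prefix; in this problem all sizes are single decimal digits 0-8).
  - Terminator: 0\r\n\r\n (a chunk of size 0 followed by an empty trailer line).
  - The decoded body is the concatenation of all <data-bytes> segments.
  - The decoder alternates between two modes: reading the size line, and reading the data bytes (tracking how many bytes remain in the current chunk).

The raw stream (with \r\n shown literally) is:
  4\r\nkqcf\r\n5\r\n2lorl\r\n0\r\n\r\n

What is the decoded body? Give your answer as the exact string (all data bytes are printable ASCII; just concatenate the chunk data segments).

Chunk 1: stream[0..1]='4' size=0x4=4, data at stream[3..7]='kqcf' -> body[0..4], body so far='kqcf'
Chunk 2: stream[9..10]='5' size=0x5=5, data at stream[12..17]='2lorl' -> body[4..9], body so far='kqcf2lorl'
Chunk 3: stream[19..20]='0' size=0 (terminator). Final body='kqcf2lorl' (9 bytes)

Answer: kqcf2lorl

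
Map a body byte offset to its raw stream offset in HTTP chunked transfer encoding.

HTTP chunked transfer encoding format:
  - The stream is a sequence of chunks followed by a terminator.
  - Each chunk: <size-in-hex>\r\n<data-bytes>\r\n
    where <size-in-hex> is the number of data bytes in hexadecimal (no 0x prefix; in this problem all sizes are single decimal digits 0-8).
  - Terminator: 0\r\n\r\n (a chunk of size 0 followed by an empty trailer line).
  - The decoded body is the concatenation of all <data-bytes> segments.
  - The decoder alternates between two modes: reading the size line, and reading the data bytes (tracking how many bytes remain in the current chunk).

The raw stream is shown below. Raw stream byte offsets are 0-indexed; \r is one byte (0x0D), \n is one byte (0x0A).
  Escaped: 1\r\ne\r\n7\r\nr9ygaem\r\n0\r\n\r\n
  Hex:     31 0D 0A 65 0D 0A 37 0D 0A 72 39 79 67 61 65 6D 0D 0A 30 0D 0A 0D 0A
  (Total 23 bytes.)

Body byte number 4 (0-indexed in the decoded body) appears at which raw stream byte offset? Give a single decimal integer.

Answer: 12

Derivation:
Chunk 1: stream[0..1]='1' size=0x1=1, data at stream[3..4]='e' -> body[0..1], body so far='e'
Chunk 2: stream[6..7]='7' size=0x7=7, data at stream[9..16]='r9ygaem' -> body[1..8], body so far='er9ygaem'
Chunk 3: stream[18..19]='0' size=0 (terminator). Final body='er9ygaem' (8 bytes)
Body byte 4 at stream offset 12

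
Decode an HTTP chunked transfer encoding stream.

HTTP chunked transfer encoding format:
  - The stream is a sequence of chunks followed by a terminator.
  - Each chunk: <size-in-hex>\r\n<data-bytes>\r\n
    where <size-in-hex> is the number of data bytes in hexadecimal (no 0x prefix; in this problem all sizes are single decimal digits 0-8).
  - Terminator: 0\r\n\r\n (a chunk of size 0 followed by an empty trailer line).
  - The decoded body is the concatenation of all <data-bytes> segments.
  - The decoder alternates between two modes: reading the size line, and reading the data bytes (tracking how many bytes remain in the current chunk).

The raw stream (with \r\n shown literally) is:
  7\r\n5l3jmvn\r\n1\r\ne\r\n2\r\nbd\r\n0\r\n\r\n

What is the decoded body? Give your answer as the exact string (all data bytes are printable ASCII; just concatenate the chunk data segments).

Answer: 5l3jmvnebd

Derivation:
Chunk 1: stream[0..1]='7' size=0x7=7, data at stream[3..10]='5l3jmvn' -> body[0..7], body so far='5l3jmvn'
Chunk 2: stream[12..13]='1' size=0x1=1, data at stream[15..16]='e' -> body[7..8], body so far='5l3jmvne'
Chunk 3: stream[18..19]='2' size=0x2=2, data at stream[21..23]='bd' -> body[8..10], body so far='5l3jmvnebd'
Chunk 4: stream[25..26]='0' size=0 (terminator). Final body='5l3jmvnebd' (10 bytes)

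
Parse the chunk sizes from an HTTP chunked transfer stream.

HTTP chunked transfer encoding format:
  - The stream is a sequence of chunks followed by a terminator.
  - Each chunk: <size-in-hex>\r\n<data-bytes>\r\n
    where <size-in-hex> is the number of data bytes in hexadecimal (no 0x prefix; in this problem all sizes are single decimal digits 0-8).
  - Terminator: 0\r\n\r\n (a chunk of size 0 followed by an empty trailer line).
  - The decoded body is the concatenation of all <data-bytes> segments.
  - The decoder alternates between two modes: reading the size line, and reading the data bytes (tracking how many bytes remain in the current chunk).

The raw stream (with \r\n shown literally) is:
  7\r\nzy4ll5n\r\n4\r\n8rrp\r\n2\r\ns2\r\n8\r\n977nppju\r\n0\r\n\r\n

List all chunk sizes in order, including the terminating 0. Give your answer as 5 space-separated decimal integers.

Chunk 1: stream[0..1]='7' size=0x7=7, data at stream[3..10]='zy4ll5n' -> body[0..7], body so far='zy4ll5n'
Chunk 2: stream[12..13]='4' size=0x4=4, data at stream[15..19]='8rrp' -> body[7..11], body so far='zy4ll5n8rrp'
Chunk 3: stream[21..22]='2' size=0x2=2, data at stream[24..26]='s2' -> body[11..13], body so far='zy4ll5n8rrps2'
Chunk 4: stream[28..29]='8' size=0x8=8, data at stream[31..39]='977nppju' -> body[13..21], body so far='zy4ll5n8rrps2977nppju'
Chunk 5: stream[41..42]='0' size=0 (terminator). Final body='zy4ll5n8rrps2977nppju' (21 bytes)

Answer: 7 4 2 8 0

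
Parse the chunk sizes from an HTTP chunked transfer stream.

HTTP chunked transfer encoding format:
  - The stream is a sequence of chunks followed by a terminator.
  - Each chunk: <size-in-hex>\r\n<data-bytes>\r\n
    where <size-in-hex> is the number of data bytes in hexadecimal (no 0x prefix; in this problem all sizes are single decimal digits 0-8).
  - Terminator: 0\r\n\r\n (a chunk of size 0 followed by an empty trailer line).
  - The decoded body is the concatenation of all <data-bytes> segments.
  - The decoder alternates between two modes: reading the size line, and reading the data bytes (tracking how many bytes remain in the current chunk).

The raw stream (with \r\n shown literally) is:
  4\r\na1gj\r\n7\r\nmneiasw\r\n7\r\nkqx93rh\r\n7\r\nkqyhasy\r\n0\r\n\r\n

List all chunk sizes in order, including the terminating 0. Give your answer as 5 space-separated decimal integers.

Chunk 1: stream[0..1]='4' size=0x4=4, data at stream[3..7]='a1gj' -> body[0..4], body so far='a1gj'
Chunk 2: stream[9..10]='7' size=0x7=7, data at stream[12..19]='mneiasw' -> body[4..11], body so far='a1gjmneiasw'
Chunk 3: stream[21..22]='7' size=0x7=7, data at stream[24..31]='kqx93rh' -> body[11..18], body so far='a1gjmneiaswkqx93rh'
Chunk 4: stream[33..34]='7' size=0x7=7, data at stream[36..43]='kqyhasy' -> body[18..25], body so far='a1gjmneiaswkqx93rhkqyhasy'
Chunk 5: stream[45..46]='0' size=0 (terminator). Final body='a1gjmneiaswkqx93rhkqyhasy' (25 bytes)

Answer: 4 7 7 7 0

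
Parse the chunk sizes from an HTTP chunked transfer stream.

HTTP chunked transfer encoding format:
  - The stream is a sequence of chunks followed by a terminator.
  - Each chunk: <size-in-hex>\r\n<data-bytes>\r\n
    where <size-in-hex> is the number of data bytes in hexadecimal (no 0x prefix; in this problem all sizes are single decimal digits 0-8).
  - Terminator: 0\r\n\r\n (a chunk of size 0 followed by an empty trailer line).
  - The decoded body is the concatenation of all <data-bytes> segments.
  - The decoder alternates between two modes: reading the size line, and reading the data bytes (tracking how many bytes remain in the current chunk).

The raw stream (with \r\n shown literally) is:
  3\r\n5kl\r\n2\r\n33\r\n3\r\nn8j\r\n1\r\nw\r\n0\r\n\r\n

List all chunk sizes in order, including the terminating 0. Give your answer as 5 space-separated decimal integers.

Answer: 3 2 3 1 0

Derivation:
Chunk 1: stream[0..1]='3' size=0x3=3, data at stream[3..6]='5kl' -> body[0..3], body so far='5kl'
Chunk 2: stream[8..9]='2' size=0x2=2, data at stream[11..13]='33' -> body[3..5], body so far='5kl33'
Chunk 3: stream[15..16]='3' size=0x3=3, data at stream[18..21]='n8j' -> body[5..8], body so far='5kl33n8j'
Chunk 4: stream[23..24]='1' size=0x1=1, data at stream[26..27]='w' -> body[8..9], body so far='5kl33n8jw'
Chunk 5: stream[29..30]='0' size=0 (terminator). Final body='5kl33n8jw' (9 bytes)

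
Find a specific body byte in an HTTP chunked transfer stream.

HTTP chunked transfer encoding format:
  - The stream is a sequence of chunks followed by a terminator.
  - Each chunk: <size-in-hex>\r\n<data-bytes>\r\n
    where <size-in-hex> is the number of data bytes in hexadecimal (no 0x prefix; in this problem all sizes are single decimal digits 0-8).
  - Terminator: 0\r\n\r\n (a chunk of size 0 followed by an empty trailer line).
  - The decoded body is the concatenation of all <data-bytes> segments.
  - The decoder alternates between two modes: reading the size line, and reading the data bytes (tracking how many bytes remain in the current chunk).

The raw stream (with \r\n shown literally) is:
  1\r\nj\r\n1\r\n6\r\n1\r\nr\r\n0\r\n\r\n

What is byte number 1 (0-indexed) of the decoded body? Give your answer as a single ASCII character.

Answer: 6

Derivation:
Chunk 1: stream[0..1]='1' size=0x1=1, data at stream[3..4]='j' -> body[0..1], body so far='j'
Chunk 2: stream[6..7]='1' size=0x1=1, data at stream[9..10]='6' -> body[1..2], body so far='j6'
Chunk 3: stream[12..13]='1' size=0x1=1, data at stream[15..16]='r' -> body[2..3], body so far='j6r'
Chunk 4: stream[18..19]='0' size=0 (terminator). Final body='j6r' (3 bytes)
Body byte 1 = '6'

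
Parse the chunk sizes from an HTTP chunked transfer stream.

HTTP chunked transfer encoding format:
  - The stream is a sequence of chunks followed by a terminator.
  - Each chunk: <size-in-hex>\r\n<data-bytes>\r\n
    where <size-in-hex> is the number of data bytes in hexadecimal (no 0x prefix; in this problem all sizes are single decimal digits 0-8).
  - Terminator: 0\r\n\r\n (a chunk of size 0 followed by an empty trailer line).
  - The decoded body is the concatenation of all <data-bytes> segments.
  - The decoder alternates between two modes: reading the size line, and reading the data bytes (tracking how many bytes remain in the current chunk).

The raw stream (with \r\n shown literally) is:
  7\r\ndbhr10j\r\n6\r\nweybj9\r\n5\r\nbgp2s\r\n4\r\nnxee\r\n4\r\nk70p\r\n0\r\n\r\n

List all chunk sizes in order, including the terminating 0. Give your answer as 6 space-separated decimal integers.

Answer: 7 6 5 4 4 0

Derivation:
Chunk 1: stream[0..1]='7' size=0x7=7, data at stream[3..10]='dbhr10j' -> body[0..7], body so far='dbhr10j'
Chunk 2: stream[12..13]='6' size=0x6=6, data at stream[15..21]='weybj9' -> body[7..13], body so far='dbhr10jweybj9'
Chunk 3: stream[23..24]='5' size=0x5=5, data at stream[26..31]='bgp2s' -> body[13..18], body so far='dbhr10jweybj9bgp2s'
Chunk 4: stream[33..34]='4' size=0x4=4, data at stream[36..40]='nxee' -> body[18..22], body so far='dbhr10jweybj9bgp2snxee'
Chunk 5: stream[42..43]='4' size=0x4=4, data at stream[45..49]='k70p' -> body[22..26], body so far='dbhr10jweybj9bgp2snxeek70p'
Chunk 6: stream[51..52]='0' size=0 (terminator). Final body='dbhr10jweybj9bgp2snxeek70p' (26 bytes)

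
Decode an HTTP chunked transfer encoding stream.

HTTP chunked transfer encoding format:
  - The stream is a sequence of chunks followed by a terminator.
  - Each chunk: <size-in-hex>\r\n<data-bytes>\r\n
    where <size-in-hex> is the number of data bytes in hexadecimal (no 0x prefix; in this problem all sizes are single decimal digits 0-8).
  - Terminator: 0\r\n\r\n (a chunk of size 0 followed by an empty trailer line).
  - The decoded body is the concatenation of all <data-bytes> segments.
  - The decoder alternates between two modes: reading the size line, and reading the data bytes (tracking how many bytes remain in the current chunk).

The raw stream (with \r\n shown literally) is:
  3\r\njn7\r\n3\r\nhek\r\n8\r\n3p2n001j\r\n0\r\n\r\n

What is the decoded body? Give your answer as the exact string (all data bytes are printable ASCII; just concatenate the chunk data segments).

Chunk 1: stream[0..1]='3' size=0x3=3, data at stream[3..6]='jn7' -> body[0..3], body so far='jn7'
Chunk 2: stream[8..9]='3' size=0x3=3, data at stream[11..14]='hek' -> body[3..6], body so far='jn7hek'
Chunk 3: stream[16..17]='8' size=0x8=8, data at stream[19..27]='3p2n001j' -> body[6..14], body so far='jn7hek3p2n001j'
Chunk 4: stream[29..30]='0' size=0 (terminator). Final body='jn7hek3p2n001j' (14 bytes)

Answer: jn7hek3p2n001j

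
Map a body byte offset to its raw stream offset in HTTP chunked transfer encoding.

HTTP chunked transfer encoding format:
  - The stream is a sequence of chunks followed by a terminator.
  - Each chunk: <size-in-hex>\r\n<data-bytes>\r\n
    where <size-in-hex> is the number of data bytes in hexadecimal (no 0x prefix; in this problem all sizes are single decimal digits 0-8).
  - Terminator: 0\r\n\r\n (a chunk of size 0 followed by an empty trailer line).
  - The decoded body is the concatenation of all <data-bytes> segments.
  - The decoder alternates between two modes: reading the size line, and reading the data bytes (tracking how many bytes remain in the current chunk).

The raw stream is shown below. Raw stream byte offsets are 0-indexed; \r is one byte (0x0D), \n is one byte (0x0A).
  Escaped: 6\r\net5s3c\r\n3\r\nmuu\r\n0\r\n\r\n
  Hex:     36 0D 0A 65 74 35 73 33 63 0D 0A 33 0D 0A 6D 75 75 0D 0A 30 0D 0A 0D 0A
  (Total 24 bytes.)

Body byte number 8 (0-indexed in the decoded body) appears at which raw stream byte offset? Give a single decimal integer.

Chunk 1: stream[0..1]='6' size=0x6=6, data at stream[3..9]='et5s3c' -> body[0..6], body so far='et5s3c'
Chunk 2: stream[11..12]='3' size=0x3=3, data at stream[14..17]='muu' -> body[6..9], body so far='et5s3cmuu'
Chunk 3: stream[19..20]='0' size=0 (terminator). Final body='et5s3cmuu' (9 bytes)
Body byte 8 at stream offset 16

Answer: 16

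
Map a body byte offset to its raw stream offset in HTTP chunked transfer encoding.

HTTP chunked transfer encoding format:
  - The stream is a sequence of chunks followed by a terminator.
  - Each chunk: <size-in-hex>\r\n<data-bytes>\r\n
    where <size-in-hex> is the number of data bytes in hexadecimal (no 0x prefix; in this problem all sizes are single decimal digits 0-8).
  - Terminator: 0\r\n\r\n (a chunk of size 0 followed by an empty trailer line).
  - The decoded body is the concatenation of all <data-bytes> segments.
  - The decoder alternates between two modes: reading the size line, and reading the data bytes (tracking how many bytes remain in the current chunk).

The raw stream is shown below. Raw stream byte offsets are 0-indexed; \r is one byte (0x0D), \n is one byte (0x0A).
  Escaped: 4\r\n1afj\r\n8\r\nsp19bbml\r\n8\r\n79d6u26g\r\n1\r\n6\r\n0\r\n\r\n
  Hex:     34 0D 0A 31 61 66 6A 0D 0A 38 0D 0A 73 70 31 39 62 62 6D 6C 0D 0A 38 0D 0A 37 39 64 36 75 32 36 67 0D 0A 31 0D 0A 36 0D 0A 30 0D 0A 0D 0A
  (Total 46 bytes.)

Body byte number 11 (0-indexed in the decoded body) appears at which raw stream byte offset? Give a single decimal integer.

Chunk 1: stream[0..1]='4' size=0x4=4, data at stream[3..7]='1afj' -> body[0..4], body so far='1afj'
Chunk 2: stream[9..10]='8' size=0x8=8, data at stream[12..20]='sp19bbml' -> body[4..12], body so far='1afjsp19bbml'
Chunk 3: stream[22..23]='8' size=0x8=8, data at stream[25..33]='79d6u26g' -> body[12..20], body so far='1afjsp19bbml79d6u26g'
Chunk 4: stream[35..36]='1' size=0x1=1, data at stream[38..39]='6' -> body[20..21], body so far='1afjsp19bbml79d6u26g6'
Chunk 5: stream[41..42]='0' size=0 (terminator). Final body='1afjsp19bbml79d6u26g6' (21 bytes)
Body byte 11 at stream offset 19

Answer: 19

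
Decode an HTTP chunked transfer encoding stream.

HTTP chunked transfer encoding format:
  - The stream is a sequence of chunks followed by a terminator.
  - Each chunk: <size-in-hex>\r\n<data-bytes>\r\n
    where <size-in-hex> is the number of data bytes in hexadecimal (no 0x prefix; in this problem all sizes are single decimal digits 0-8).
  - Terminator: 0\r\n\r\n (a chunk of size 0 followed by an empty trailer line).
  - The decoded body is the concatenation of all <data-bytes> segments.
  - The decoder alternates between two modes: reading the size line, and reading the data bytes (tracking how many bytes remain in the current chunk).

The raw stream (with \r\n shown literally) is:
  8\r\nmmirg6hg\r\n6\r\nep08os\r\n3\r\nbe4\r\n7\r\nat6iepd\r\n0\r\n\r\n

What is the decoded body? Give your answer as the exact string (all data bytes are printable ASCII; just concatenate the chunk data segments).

Chunk 1: stream[0..1]='8' size=0x8=8, data at stream[3..11]='mmirg6hg' -> body[0..8], body so far='mmirg6hg'
Chunk 2: stream[13..14]='6' size=0x6=6, data at stream[16..22]='ep08os' -> body[8..14], body so far='mmirg6hgep08os'
Chunk 3: stream[24..25]='3' size=0x3=3, data at stream[27..30]='be4' -> body[14..17], body so far='mmirg6hgep08osbe4'
Chunk 4: stream[32..33]='7' size=0x7=7, data at stream[35..42]='at6iepd' -> body[17..24], body so far='mmirg6hgep08osbe4at6iepd'
Chunk 5: stream[44..45]='0' size=0 (terminator). Final body='mmirg6hgep08osbe4at6iepd' (24 bytes)

Answer: mmirg6hgep08osbe4at6iepd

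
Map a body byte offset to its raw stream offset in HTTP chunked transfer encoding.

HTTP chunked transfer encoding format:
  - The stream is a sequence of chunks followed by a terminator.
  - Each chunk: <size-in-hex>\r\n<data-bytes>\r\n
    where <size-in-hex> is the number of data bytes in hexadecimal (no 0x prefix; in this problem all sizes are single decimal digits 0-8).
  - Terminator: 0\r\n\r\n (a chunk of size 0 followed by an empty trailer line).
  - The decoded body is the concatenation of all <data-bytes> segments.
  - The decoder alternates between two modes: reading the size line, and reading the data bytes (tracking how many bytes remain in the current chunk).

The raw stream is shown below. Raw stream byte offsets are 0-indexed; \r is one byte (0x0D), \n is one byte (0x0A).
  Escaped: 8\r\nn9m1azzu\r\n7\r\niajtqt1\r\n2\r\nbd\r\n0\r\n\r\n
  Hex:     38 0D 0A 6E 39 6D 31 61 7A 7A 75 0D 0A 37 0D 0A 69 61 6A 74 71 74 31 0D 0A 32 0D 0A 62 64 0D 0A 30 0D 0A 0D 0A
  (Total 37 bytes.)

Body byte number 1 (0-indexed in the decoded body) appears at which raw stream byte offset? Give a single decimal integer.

Chunk 1: stream[0..1]='8' size=0x8=8, data at stream[3..11]='n9m1azzu' -> body[0..8], body so far='n9m1azzu'
Chunk 2: stream[13..14]='7' size=0x7=7, data at stream[16..23]='iajtqt1' -> body[8..15], body so far='n9m1azzuiajtqt1'
Chunk 3: stream[25..26]='2' size=0x2=2, data at stream[28..30]='bd' -> body[15..17], body so far='n9m1azzuiajtqt1bd'
Chunk 4: stream[32..33]='0' size=0 (terminator). Final body='n9m1azzuiajtqt1bd' (17 bytes)
Body byte 1 at stream offset 4

Answer: 4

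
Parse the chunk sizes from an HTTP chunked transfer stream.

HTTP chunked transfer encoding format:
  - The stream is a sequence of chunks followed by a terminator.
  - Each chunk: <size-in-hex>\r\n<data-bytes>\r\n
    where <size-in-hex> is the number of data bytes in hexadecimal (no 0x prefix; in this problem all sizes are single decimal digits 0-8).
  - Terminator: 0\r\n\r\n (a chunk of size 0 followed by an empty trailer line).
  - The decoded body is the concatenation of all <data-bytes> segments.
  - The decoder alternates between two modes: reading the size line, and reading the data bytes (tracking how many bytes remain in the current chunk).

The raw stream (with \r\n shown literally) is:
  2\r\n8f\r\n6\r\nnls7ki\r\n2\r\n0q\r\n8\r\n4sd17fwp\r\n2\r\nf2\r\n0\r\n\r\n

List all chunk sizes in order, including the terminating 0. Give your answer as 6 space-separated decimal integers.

Chunk 1: stream[0..1]='2' size=0x2=2, data at stream[3..5]='8f' -> body[0..2], body so far='8f'
Chunk 2: stream[7..8]='6' size=0x6=6, data at stream[10..16]='nls7ki' -> body[2..8], body so far='8fnls7ki'
Chunk 3: stream[18..19]='2' size=0x2=2, data at stream[21..23]='0q' -> body[8..10], body so far='8fnls7ki0q'
Chunk 4: stream[25..26]='8' size=0x8=8, data at stream[28..36]='4sd17fwp' -> body[10..18], body so far='8fnls7ki0q4sd17fwp'
Chunk 5: stream[38..39]='2' size=0x2=2, data at stream[41..43]='f2' -> body[18..20], body so far='8fnls7ki0q4sd17fwpf2'
Chunk 6: stream[45..46]='0' size=0 (terminator). Final body='8fnls7ki0q4sd17fwpf2' (20 bytes)

Answer: 2 6 2 8 2 0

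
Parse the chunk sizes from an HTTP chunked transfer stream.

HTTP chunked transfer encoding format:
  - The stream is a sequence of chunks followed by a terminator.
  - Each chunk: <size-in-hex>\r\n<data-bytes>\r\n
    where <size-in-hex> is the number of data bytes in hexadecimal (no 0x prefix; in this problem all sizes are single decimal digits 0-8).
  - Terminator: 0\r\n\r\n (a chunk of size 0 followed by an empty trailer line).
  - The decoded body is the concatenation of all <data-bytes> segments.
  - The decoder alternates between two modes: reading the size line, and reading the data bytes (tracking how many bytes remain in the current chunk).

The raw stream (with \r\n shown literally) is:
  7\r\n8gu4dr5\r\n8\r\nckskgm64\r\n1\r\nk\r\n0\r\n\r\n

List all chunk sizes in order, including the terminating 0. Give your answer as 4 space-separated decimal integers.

Answer: 7 8 1 0

Derivation:
Chunk 1: stream[0..1]='7' size=0x7=7, data at stream[3..10]='8gu4dr5' -> body[0..7], body so far='8gu4dr5'
Chunk 2: stream[12..13]='8' size=0x8=8, data at stream[15..23]='ckskgm64' -> body[7..15], body so far='8gu4dr5ckskgm64'
Chunk 3: stream[25..26]='1' size=0x1=1, data at stream[28..29]='k' -> body[15..16], body so far='8gu4dr5ckskgm64k'
Chunk 4: stream[31..32]='0' size=0 (terminator). Final body='8gu4dr5ckskgm64k' (16 bytes)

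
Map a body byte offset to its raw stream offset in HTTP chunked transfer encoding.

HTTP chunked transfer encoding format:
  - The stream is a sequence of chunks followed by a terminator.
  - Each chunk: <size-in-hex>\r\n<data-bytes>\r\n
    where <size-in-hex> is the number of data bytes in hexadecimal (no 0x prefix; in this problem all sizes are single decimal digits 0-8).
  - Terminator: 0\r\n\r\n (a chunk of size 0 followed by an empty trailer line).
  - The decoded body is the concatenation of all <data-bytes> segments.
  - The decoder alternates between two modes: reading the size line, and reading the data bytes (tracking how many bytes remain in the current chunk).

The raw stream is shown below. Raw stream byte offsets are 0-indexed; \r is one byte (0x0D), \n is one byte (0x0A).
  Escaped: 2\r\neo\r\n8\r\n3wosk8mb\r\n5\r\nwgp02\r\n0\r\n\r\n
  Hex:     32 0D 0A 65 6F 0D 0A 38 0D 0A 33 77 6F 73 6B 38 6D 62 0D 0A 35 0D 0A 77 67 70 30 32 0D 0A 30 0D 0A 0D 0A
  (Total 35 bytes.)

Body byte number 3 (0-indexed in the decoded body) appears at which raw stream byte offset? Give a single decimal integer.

Answer: 11

Derivation:
Chunk 1: stream[0..1]='2' size=0x2=2, data at stream[3..5]='eo' -> body[0..2], body so far='eo'
Chunk 2: stream[7..8]='8' size=0x8=8, data at stream[10..18]='3wosk8mb' -> body[2..10], body so far='eo3wosk8mb'
Chunk 3: stream[20..21]='5' size=0x5=5, data at stream[23..28]='wgp02' -> body[10..15], body so far='eo3wosk8mbwgp02'
Chunk 4: stream[30..31]='0' size=0 (terminator). Final body='eo3wosk8mbwgp02' (15 bytes)
Body byte 3 at stream offset 11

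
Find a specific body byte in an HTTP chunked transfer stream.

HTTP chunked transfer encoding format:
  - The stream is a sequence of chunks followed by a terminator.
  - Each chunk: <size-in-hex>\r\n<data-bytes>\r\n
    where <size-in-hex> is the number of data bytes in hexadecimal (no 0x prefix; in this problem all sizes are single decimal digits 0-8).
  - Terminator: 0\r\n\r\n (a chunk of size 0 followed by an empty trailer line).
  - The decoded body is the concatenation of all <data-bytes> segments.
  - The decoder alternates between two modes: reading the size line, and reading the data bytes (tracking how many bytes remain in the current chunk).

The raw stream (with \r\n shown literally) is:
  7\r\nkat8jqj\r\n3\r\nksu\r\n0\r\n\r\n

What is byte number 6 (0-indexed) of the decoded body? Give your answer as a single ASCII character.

Chunk 1: stream[0..1]='7' size=0x7=7, data at stream[3..10]='kat8jqj' -> body[0..7], body so far='kat8jqj'
Chunk 2: stream[12..13]='3' size=0x3=3, data at stream[15..18]='ksu' -> body[7..10], body so far='kat8jqjksu'
Chunk 3: stream[20..21]='0' size=0 (terminator). Final body='kat8jqjksu' (10 bytes)
Body byte 6 = 'j'

Answer: j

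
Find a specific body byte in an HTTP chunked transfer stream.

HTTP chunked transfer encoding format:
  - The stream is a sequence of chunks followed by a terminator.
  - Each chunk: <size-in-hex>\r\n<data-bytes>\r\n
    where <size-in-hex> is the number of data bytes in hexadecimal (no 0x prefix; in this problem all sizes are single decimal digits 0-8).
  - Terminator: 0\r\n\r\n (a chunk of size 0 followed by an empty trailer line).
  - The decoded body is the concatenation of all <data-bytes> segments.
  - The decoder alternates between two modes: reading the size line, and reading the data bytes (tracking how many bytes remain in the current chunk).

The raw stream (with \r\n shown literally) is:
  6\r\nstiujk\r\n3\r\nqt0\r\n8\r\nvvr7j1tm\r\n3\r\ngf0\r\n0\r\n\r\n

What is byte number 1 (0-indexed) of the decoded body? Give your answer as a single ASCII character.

Answer: t

Derivation:
Chunk 1: stream[0..1]='6' size=0x6=6, data at stream[3..9]='stiujk' -> body[0..6], body so far='stiujk'
Chunk 2: stream[11..12]='3' size=0x3=3, data at stream[14..17]='qt0' -> body[6..9], body so far='stiujkqt0'
Chunk 3: stream[19..20]='8' size=0x8=8, data at stream[22..30]='vvr7j1tm' -> body[9..17], body so far='stiujkqt0vvr7j1tm'
Chunk 4: stream[32..33]='3' size=0x3=3, data at stream[35..38]='gf0' -> body[17..20], body so far='stiujkqt0vvr7j1tmgf0'
Chunk 5: stream[40..41]='0' size=0 (terminator). Final body='stiujkqt0vvr7j1tmgf0' (20 bytes)
Body byte 1 = 't'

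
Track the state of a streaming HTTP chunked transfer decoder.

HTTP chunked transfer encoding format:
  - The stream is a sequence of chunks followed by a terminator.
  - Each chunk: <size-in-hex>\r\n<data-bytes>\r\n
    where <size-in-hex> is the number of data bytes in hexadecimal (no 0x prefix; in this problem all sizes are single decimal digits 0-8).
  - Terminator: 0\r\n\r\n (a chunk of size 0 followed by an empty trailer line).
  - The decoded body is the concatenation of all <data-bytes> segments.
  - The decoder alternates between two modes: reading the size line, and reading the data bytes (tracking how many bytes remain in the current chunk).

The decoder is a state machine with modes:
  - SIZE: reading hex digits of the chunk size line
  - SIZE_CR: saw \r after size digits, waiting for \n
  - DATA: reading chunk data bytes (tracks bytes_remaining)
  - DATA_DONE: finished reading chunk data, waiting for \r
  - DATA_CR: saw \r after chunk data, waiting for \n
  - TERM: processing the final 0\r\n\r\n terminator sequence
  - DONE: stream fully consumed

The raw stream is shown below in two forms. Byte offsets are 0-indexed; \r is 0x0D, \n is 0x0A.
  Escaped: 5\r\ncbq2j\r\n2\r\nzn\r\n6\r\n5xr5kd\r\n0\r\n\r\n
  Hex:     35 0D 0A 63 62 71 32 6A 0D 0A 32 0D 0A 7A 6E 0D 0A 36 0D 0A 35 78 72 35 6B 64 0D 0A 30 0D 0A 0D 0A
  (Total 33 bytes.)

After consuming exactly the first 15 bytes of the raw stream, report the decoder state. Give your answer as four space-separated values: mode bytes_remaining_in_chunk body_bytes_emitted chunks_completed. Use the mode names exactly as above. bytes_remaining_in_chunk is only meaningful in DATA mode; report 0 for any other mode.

Byte 0 = '5': mode=SIZE remaining=0 emitted=0 chunks_done=0
Byte 1 = 0x0D: mode=SIZE_CR remaining=0 emitted=0 chunks_done=0
Byte 2 = 0x0A: mode=DATA remaining=5 emitted=0 chunks_done=0
Byte 3 = 'c': mode=DATA remaining=4 emitted=1 chunks_done=0
Byte 4 = 'b': mode=DATA remaining=3 emitted=2 chunks_done=0
Byte 5 = 'q': mode=DATA remaining=2 emitted=3 chunks_done=0
Byte 6 = '2': mode=DATA remaining=1 emitted=4 chunks_done=0
Byte 7 = 'j': mode=DATA_DONE remaining=0 emitted=5 chunks_done=0
Byte 8 = 0x0D: mode=DATA_CR remaining=0 emitted=5 chunks_done=0
Byte 9 = 0x0A: mode=SIZE remaining=0 emitted=5 chunks_done=1
Byte 10 = '2': mode=SIZE remaining=0 emitted=5 chunks_done=1
Byte 11 = 0x0D: mode=SIZE_CR remaining=0 emitted=5 chunks_done=1
Byte 12 = 0x0A: mode=DATA remaining=2 emitted=5 chunks_done=1
Byte 13 = 'z': mode=DATA remaining=1 emitted=6 chunks_done=1
Byte 14 = 'n': mode=DATA_DONE remaining=0 emitted=7 chunks_done=1

Answer: DATA_DONE 0 7 1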